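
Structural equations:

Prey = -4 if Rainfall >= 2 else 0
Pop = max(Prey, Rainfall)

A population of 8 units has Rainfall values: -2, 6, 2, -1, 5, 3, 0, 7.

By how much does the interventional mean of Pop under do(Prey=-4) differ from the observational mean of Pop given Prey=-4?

do(Prey=-4) breaks Prey's dependence on Rainfall. With Prey=-4 fixed, Pop across the units is -2, 6, 2, -1, 5, 3, 0, 7, mean 2.5.
Observing Prey=-4 restricts to units where Prey's equation naturally yields -4: Rainfall ∈ {6, 2, 5, 3, 7}. In that subpopulation Pop = 6, 2, 5, 3, 7, mean 4.6.
Difference = 2.5 − 4.6 = -2.1.

-2.1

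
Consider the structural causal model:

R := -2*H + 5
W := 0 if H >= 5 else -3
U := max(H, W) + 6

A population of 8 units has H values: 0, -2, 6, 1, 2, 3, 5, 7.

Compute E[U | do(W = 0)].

Every unit gets W=0 under the intervention. U values become 6, 6, 12, 7, 8, 9, 11, 13; E[U|do(W=0)] = 9.

9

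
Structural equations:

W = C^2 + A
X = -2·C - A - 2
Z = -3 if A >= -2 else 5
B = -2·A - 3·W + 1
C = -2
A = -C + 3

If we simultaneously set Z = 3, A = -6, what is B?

The joint intervention fixes Z = 3, A = -6, removing each variable's own equation.
W = C^2 + A  [with C=-2, A=-6]  = -2
B = -2·A - 3·W + 1  [with A=-6, W=-2]  = 19

19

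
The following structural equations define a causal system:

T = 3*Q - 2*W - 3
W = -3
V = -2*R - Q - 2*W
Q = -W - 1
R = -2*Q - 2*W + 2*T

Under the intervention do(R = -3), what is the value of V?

10

Intervening sets R = -3 and removes its equation (R = -2*Q - 2*W + 2*T).
Q = -W - 1  [with W=-3]  = 2
V = -2*R - Q - 2*W  [with R=-3, Q=2, W=-3]  = 10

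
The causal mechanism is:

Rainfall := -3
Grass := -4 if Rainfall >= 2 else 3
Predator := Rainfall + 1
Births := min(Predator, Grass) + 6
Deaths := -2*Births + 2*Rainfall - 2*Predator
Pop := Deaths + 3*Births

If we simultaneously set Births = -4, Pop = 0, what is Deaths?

Setting Births = -4, Pop = 0 by intervention discards those variables' equations.
Predator = Rainfall + 1  [with Rainfall=-3]  = -2
Deaths = -2*Births + 2*Rainfall - 2*Predator  [with Births=-4, Rainfall=-3, Predator=-2]  = 6

6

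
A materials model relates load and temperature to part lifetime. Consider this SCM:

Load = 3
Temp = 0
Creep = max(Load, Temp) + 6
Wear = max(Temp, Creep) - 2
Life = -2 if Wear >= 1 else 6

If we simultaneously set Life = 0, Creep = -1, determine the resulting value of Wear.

Under do(Life = 0, Creep = -1), each intervened variable's structural equation is replaced by its fixed value.
Wear = max(Temp, Creep) - 2  [with Temp=0, Creep=-1]  = -2

-2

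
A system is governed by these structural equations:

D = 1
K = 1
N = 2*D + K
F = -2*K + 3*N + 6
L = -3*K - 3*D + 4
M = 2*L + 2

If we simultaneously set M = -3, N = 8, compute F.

Under do(M = -3, N = 8), each intervened variable's structural equation is replaced by its fixed value.
F = -2*K + 3*N + 6  [with K=1, N=8]  = 28

28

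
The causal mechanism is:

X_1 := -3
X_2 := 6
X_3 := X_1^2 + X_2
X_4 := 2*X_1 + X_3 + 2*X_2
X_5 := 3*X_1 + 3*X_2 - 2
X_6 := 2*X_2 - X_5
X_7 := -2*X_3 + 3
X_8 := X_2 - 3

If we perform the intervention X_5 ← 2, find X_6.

The intervention breaks the incoming arrows to X_5: X_5 := 3*X_1 + 3*X_2 - 2 no longer applies, and X_5 = 2.
X_6 = 2*X_2 - X_5  [with X_2=6, X_5=2]  = 10

10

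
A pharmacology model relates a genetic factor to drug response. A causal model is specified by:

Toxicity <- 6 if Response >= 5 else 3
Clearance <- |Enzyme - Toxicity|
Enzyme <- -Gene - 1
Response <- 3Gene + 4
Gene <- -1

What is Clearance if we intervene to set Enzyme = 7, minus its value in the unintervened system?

1

do(Enzyme=7) replaces the equation Enzyme <- -Gene - 1 with the constant Enzyme = 7.
Response = 3Gene + 4  [with Gene=-1]  = 1
Toxicity = 6 if Response >= 5 else 3  [with Response=1]  = 3
Clearance = |Enzyme - Toxicity|  [with Enzyme=7, Toxicity=3]  = 4
Without intervention: Enzyme = -Gene - 1  [with Gene=-1]  = 0; Response = 3Gene + 4  [with Gene=-1]  = 1; Toxicity = 6 if Response >= 5 else 3  [with Response=1]  = 3; Clearance = |Enzyme - Toxicity|  [with Enzyme=0, Toxicity=3]  = 3.
Change = 4 − 3 = 1.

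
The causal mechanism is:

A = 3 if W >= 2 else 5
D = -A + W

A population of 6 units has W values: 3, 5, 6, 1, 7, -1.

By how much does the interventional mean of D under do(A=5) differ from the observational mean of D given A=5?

do(A=5) breaks A's dependence on W. With A=5 fixed, D across the units is -2, 0, 1, -4, 2, -6, mean -1.5.
Conditioning on A=5 selects the 2 unit(s) with W ∈ {1, -1}. Their D values: -4, -6. Mean = -5.
Difference = -1.5 − (-5) = 3.5.

3.5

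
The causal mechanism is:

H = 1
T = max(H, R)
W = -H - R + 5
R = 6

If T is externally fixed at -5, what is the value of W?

Under do(T=-5), the mechanism T = max(H, R) is discarded; T is fixed at -5.
Since W is not a descendant of the intervened variable, it is unaffected.
W = -H - R + 5  [with H=1, R=6]  = -2

-2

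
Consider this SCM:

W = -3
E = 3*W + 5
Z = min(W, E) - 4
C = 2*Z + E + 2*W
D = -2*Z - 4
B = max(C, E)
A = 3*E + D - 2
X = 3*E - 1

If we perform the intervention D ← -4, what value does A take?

Under do(D=-4), the mechanism D = -2*Z - 4 is discarded; D is fixed at -4.
E = 3*W + 5  [with W=-3]  = -4
A = 3*E + D - 2  [with E=-4, D=-4]  = -18

-18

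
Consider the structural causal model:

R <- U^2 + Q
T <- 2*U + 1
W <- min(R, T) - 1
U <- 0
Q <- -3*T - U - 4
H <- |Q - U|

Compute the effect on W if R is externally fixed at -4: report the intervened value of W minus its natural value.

3

Under do(R=-4), the mechanism R <- U^2 + Q is discarded; R is fixed at -4.
T = 2*U + 1  [with U=0]  = 1
W = min(R, T) - 1  [with R=-4, T=1]  = -5
Without intervention: T = 2*U + 1  [with U=0]  = 1; Q = -3*T - U - 4  [with T=1, U=0]  = -7; R = U^2 + Q  [with U=0, Q=-7]  = -7; W = min(R, T) - 1  [with R=-7, T=1]  = -8.
Change = -5 − (-8) = 3.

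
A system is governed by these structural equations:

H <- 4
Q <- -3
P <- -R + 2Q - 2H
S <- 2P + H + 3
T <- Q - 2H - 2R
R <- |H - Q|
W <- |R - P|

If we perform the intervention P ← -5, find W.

The intervention breaks the incoming arrows to P: P <- -R + 2Q - 2H no longer applies, and P = -5.
R = |H - Q|  [with H=4, Q=-3]  = 7
W = |R - P|  [with R=7, P=-5]  = 12

12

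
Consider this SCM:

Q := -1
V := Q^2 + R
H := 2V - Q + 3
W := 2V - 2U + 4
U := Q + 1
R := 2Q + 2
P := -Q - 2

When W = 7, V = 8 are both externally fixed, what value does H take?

20

Setting W = 7, V = 8 by intervention discards those variables' equations.
H = 2V - Q + 3  [with V=8, Q=-1]  = 20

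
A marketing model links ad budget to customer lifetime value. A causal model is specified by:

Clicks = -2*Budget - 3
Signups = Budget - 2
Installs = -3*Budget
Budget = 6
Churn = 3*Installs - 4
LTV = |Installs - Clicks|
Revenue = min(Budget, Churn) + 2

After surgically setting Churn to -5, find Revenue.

-3

The intervention breaks the incoming arrows to Churn: Churn = 3*Installs - 4 no longer applies, and Churn = -5.
Revenue = min(Budget, Churn) + 2  [with Budget=6, Churn=-5]  = -3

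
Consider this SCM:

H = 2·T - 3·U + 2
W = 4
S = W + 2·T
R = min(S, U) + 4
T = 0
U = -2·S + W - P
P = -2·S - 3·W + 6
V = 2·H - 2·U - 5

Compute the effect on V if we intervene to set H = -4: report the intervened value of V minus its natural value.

do(H=-4) replaces the equation H = 2·T - 3·U + 2 with the constant H = -4.
S = W + 2·T  [with W=4, T=0]  = 4
P = -2·S - 3·W + 6  [with S=4, W=4]  = -14
U = -2·S + W - P  [with S=4, W=4, P=-14]  = 10
V = 2·H - 2·U - 5  [with H=-4, U=10]  = -33
Without intervention: S = W + 2·T  [with W=4, T=0]  = 4; P = -2·S - 3·W + 6  [with S=4, W=4]  = -14; U = -2·S + W - P  [with S=4, W=4, P=-14]  = 10; H = 2·T - 3·U + 2  [with T=0, U=10]  = -28; V = 2·H - 2·U - 5  [with H=-28, U=10]  = -81.
Change = -33 − (-81) = 48.

48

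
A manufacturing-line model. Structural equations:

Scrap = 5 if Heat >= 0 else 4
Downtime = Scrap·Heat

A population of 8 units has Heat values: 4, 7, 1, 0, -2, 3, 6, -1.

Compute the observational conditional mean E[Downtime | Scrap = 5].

Conditioning on Scrap=5 selects the 6 unit(s) with Heat ∈ {4, 7, 1, 0, 3, 6}. Their Downtime values: 20, 35, 5, 0, 15, 30. Mean = 17.5.

17.5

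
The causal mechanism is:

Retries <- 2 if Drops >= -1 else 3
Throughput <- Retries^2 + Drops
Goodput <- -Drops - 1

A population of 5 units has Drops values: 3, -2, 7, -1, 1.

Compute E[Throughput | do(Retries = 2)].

5.6

do(Retries=2) breaks Retries's dependence on Drops. With Retries=2 fixed, Throughput across the units is 7, 2, 11, 3, 5, mean 5.6.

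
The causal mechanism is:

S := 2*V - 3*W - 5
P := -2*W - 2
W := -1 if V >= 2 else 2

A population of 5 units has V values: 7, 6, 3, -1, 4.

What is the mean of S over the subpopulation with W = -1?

Conditioning on W=-1 selects the 4 unit(s) with V ∈ {7, 6, 3, 4}. Their S values: 12, 10, 4, 6. Mean = 8.

8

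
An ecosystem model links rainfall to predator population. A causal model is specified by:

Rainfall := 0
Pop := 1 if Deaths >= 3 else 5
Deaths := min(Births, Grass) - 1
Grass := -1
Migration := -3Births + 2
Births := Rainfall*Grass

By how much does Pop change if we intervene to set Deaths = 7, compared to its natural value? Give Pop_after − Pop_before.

-4

Under do(Deaths=7), the mechanism Deaths := min(Births, Grass) - 1 is discarded; Deaths is fixed at 7.
Pop = 1 if Deaths >= 3 else 5  [with Deaths=7]  = 1
Without intervention: Births = Rainfall*Grass  [with Rainfall=0, Grass=-1]  = 0; Deaths = min(Births, Grass) - 1  [with Births=0, Grass=-1]  = -2; Pop = 1 if Deaths >= 3 else 5  [with Deaths=-2]  = 5.
Change = 1 − 5 = -4.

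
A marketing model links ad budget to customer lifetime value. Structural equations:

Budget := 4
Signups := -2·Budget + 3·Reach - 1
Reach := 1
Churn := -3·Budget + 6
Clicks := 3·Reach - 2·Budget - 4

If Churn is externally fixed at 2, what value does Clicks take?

-9

do(Churn=2) replaces the equation Churn := -3·Budget + 6 with the constant Churn = 2.
Clicks is not downstream of the intervention, so its value is determined by the original equations.
Clicks = 3·Reach - 2·Budget - 4  [with Reach=1, Budget=4]  = -9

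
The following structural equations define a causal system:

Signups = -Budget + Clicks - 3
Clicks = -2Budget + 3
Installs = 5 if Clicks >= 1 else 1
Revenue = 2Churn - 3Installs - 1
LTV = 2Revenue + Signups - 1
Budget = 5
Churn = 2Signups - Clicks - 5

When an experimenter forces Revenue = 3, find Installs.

1

do(Revenue=3) replaces the equation Revenue = 2Churn - 3Installs - 1 with the constant Revenue = 3.
Installs is not downstream of the intervention, so its value is determined by the original equations.
Clicks = -2Budget + 3  [with Budget=5]  = -7
Installs = 5 if Clicks >= 1 else 1  [with Clicks=-7]  = 1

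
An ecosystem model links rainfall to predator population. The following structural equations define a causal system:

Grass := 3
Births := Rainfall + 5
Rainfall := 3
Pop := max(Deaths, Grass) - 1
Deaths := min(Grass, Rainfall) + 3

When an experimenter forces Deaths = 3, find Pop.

2

Intervening sets Deaths = 3 and removes its equation (Deaths := min(Grass, Rainfall) + 3).
Pop = max(Deaths, Grass) - 1  [with Deaths=3, Grass=3]  = 2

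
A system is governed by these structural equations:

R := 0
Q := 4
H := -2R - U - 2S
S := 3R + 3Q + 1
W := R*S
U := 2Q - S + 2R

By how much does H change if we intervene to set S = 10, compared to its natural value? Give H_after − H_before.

The intervention breaks the incoming arrows to S: S := 3R + 3Q + 1 no longer applies, and S = 10.
U = 2Q - S + 2R  [with Q=4, S=10, R=0]  = -2
H = -2R - U - 2S  [with R=0, U=-2, S=10]  = -18
Without intervention: S = 3R + 3Q + 1  [with R=0, Q=4]  = 13; U = 2Q - S + 2R  [with Q=4, S=13, R=0]  = -5; H = -2R - U - 2S  [with R=0, U=-5, S=13]  = -21.
Change = -18 − (-21) = 3.

3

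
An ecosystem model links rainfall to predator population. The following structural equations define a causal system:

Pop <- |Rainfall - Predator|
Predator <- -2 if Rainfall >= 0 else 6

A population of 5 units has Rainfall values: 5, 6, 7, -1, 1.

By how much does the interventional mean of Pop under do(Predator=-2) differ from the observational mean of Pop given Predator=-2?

Every unit gets Predator=-2 under the intervention. Pop values become 7, 8, 9, 1, 3; E[Pop|do(Predator=-2)] = 5.6.
Observing Predator=-2 restricts to units where Predator's equation naturally yields -2: Rainfall ∈ {5, 6, 7, 1}. In that subpopulation Pop = 7, 8, 9, 3, mean 6.75.
Difference = 5.6 − 6.75 = -1.15.

-1.15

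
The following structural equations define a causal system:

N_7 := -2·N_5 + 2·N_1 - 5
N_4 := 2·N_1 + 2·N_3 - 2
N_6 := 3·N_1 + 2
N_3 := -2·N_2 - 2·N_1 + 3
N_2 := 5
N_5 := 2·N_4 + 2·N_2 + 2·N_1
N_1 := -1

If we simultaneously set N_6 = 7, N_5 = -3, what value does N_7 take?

-1

Setting N_6 = 7, N_5 = -3 by intervention discards those variables' equations.
N_7 = -2·N_5 + 2·N_1 - 5  [with N_5=-3, N_1=-1]  = -1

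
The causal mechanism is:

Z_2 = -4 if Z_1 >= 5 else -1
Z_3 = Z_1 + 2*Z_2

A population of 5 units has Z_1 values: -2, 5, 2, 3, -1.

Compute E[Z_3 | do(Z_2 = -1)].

-0.6

Every unit gets Z_2=-1 under the intervention. Z_3 values become -4, 3, 0, 1, -3; E[Z_3|do(Z_2=-1)] = -0.6.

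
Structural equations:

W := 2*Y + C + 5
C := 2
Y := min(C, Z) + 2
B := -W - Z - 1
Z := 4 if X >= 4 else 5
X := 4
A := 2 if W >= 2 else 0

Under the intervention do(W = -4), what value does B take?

Under do(W=-4), the mechanism W := 2*Y + C + 5 is discarded; W is fixed at -4.
Z = 4 if X >= 4 else 5  [with X=4]  = 4
B = -W - Z - 1  [with W=-4, Z=4]  = -1

-1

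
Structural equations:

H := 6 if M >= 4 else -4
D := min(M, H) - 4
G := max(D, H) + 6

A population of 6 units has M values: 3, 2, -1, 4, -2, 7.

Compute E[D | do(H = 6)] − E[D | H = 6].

do(H=6) breaks H's dependence on M. With H=6 fixed, D across the units is -1, -2, -5, 0, -6, 2, mean -2.
Conditioning on H=6 selects the 2 unit(s) with M ∈ {4, 7}. Their D values: 0, 2. Mean = 1.
Difference = -2 − 1 = -3.

-3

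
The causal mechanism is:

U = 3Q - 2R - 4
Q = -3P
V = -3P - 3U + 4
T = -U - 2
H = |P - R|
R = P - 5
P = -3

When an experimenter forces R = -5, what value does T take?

-35

Under do(R=-5), the mechanism R = P - 5 is discarded; R is fixed at -5.
Q = -3P  [with P=-3]  = 9
U = 3Q - 2R - 4  [with Q=9, R=-5]  = 33
T = -U - 2  [with U=33]  = -35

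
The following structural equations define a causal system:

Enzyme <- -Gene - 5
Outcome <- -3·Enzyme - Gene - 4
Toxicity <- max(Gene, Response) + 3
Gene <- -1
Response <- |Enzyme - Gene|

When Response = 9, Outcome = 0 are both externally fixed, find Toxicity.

The joint intervention fixes Response = 9, Outcome = 0, removing each variable's own equation.
Toxicity = max(Gene, Response) + 3  [with Gene=-1, Response=9]  = 12

12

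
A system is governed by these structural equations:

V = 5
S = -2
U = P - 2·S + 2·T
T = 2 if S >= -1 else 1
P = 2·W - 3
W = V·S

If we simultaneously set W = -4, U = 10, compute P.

The joint intervention fixes W = -4, U = 10, removing each variable's own equation.
P = 2·W - 3  [with W=-4]  = -11

-11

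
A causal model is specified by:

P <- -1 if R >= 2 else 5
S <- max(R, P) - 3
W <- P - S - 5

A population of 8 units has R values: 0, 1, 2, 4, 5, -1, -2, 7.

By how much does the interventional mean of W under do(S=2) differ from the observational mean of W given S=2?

The intervention sets S=2 in all 8 units regardless of R. Recomputing W per unit gives -2, -2, -8, -8, -8, -2, -2, -8; average -5.
Observing S=2 restricts to units where S's equation naturally yields 2: R ∈ {0, 1, 5, -1, -2}. In that subpopulation W = -2, -2, -8, -2, -2, mean -3.2.
Difference = -5 − (-3.2) = -1.8.

-1.8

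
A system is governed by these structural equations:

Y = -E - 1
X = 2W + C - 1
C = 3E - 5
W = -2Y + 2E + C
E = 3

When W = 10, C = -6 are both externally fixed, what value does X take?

13

The joint intervention fixes W = 10, C = -6, removing each variable's own equation.
X = 2W + C - 1  [with W=10, C=-6]  = 13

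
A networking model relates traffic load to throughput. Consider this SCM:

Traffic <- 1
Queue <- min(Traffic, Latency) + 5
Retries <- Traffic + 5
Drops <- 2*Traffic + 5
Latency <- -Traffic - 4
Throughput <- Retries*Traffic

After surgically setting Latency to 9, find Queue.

6

The intervention breaks the incoming arrows to Latency: Latency <- -Traffic - 4 no longer applies, and Latency = 9.
Queue = min(Traffic, Latency) + 5  [with Traffic=1, Latency=9]  = 6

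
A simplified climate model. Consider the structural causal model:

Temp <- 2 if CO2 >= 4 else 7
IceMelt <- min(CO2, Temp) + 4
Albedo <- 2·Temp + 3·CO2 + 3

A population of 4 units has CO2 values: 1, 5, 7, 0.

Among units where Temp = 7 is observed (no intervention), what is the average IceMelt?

Observing Temp=7 restricts to units where Temp's equation naturally yields 7: CO2 ∈ {1, 0}. In that subpopulation IceMelt = 5, 4, mean 4.5.

4.5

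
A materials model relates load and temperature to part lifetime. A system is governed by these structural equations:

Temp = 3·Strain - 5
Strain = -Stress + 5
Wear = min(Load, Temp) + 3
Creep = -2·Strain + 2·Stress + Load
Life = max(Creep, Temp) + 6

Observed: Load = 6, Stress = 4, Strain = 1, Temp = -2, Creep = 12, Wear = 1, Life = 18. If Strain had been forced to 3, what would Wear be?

7

The intervention breaks the incoming arrows to Strain: Strain = -Stress + 5 no longer applies, and Strain = 3.
Temp = 3·Strain - 5  [with Strain=3]  = 4
Wear = min(Load, Temp) + 3  [with Load=6, Temp=4]  = 7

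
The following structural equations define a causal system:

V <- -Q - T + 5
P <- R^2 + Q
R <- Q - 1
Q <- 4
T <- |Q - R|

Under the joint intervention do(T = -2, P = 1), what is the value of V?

The joint intervention fixes T = -2, P = 1, removing each variable's own equation.
V = -Q - T + 5  [with Q=4, T=-2]  = 3

3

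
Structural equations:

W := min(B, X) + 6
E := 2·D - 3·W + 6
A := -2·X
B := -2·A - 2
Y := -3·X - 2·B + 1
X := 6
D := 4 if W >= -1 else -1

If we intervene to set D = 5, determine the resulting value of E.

-20

Intervening sets D = 5 and removes its equation (D := 4 if W >= -1 else -1).
A = -2·X  [with X=6]  = -12
B = -2·A - 2  [with A=-12]  = 22
W = min(B, X) + 6  [with B=22, X=6]  = 12
E = 2·D - 3·W + 6  [with D=5, W=12]  = -20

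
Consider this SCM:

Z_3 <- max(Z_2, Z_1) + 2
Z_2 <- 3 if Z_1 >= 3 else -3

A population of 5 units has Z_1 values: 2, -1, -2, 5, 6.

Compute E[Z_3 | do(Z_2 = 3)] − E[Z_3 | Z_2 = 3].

do(Z_2=3) breaks Z_2's dependence on Z_1. With Z_2=3 fixed, Z_3 across the units is 5, 5, 5, 7, 8, mean 6.
Conditioning on Z_2=3 selects the 2 unit(s) with Z_1 ∈ {5, 6}. Their Z_3 values: 7, 8. Mean = 7.5.
Difference = 6 − 7.5 = -1.5.

-1.5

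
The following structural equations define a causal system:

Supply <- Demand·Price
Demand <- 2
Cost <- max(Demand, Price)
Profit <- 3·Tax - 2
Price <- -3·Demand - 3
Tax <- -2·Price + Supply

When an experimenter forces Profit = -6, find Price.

-9

do(Profit=-6) replaces the equation Profit <- 3·Tax - 2 with the constant Profit = -6.
Price is not downstream of the intervention, so its value is determined by the original equations.
Price = -3·Demand - 3  [with Demand=2]  = -9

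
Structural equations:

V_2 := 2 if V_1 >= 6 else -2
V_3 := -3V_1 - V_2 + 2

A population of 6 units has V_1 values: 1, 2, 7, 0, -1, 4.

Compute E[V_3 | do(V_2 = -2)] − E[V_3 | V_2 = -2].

-2.9

Under do(V_2=-2), V_2's equation is replaced by V_2=-2 for every unit. Per-unit V_3: 1, -2, -17, 4, 7, -8. Mean = -2.5.
E[V_3|V_2=-2] averages over only the 5 units with V_2=-2 (V_1 = 1, 2, 0, -1, 4): V_3 = 1, -2, 4, 7, -8, mean 0.4.
Difference = -2.5 − 0.4 = -2.9.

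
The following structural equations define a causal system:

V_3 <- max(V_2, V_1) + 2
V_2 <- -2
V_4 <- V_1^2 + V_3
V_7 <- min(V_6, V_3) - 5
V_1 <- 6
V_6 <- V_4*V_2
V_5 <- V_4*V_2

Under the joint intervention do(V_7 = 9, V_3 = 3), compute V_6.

-78

Setting V_7 = 9, V_3 = 3 by intervention discards those variables' equations.
V_4 = V_1^2 + V_3  [with V_1=6, V_3=3]  = 39
V_6 = V_4*V_2  [with V_4=39, V_2=-2]  = -78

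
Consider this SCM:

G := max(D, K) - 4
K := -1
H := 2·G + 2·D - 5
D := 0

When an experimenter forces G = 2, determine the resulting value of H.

The intervention breaks the incoming arrows to G: G := max(D, K) - 4 no longer applies, and G = 2.
H = 2·G + 2·D - 5  [with G=2, D=0]  = -1

-1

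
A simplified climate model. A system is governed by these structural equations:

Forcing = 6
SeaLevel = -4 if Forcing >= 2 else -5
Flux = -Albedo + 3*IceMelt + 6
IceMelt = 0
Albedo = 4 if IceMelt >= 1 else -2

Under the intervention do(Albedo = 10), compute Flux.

-4

do(Albedo=10) replaces the equation Albedo = 4 if IceMelt >= 1 else -2 with the constant Albedo = 10.
Flux = -Albedo + 3*IceMelt + 6  [with Albedo=10, IceMelt=0]  = -4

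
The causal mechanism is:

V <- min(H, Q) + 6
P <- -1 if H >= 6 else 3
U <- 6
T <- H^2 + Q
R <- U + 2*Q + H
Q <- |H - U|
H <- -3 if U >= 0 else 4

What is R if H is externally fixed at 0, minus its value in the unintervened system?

-3

do(H=0) replaces the equation H <- -3 if U >= 0 else 4 with the constant H = 0.
Q = |H - U|  [with H=0, U=6]  = 6
R = U + 2*Q + H  [with U=6, Q=6, H=0]  = 18
Without intervention: H = -3 if U >= 0 else 4  [with U=6]  = -3; Q = |H - U|  [with H=-3, U=6]  = 9; R = U + 2*Q + H  [with U=6, Q=9, H=-3]  = 21.
Change = 18 − 21 = -3.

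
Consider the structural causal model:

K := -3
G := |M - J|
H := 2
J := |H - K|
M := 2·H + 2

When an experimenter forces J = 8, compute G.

2

Intervening sets J = 8 and removes its equation (J := |H - K|).
M = 2·H + 2  [with H=2]  = 6
G = |M - J|  [with M=6, J=8]  = 2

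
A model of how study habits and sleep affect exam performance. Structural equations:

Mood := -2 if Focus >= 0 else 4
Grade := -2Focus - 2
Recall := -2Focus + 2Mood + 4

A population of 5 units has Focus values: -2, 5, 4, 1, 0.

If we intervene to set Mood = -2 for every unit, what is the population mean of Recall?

-3.2

do(Mood=-2) breaks Mood's dependence on Focus. With Mood=-2 fixed, Recall across the units is 4, -10, -8, -2, 0, mean -3.2.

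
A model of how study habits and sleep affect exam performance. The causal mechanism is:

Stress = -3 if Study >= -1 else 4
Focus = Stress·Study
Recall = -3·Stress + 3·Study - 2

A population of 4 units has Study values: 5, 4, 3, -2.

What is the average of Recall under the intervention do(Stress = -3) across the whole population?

The intervention sets Stress=-3 in all 4 units regardless of Study. Recomputing Recall per unit gives 22, 19, 16, 1; average 14.5.

14.5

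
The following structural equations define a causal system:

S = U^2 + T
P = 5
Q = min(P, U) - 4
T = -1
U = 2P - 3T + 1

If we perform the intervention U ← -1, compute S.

0

do(U=-1) replaces the equation U = 2P - 3T + 1 with the constant U = -1.
S = U^2 + T  [with U=-1, T=-1]  = 0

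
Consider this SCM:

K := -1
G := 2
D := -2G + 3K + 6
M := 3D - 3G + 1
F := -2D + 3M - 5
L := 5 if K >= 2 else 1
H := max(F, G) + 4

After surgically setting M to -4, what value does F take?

-15

Intervening sets M = -4 and removes its equation (M := 3D - 3G + 1).
D = -2G + 3K + 6  [with G=2, K=-1]  = -1
F = -2D + 3M - 5  [with D=-1, M=-4]  = -15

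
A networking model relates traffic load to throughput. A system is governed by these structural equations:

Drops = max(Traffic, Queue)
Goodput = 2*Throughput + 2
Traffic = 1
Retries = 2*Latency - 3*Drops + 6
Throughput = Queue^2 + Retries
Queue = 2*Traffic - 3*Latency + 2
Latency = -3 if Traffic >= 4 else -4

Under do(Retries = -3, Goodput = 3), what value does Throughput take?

253

Under do(Retries = -3, Goodput = 3), each intervened variable's structural equation is replaced by its fixed value.
Latency = -3 if Traffic >= 4 else -4  [with Traffic=1]  = -4
Queue = 2*Traffic - 3*Latency + 2  [with Traffic=1, Latency=-4]  = 16
Throughput = Queue^2 + Retries  [with Queue=16, Retries=-3]  = 253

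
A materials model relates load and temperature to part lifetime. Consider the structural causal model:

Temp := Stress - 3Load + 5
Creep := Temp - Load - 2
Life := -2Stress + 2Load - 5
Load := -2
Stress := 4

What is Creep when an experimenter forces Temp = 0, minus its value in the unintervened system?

-15

The intervention breaks the incoming arrows to Temp: Temp := Stress - 3Load + 5 no longer applies, and Temp = 0.
Creep = Temp - Load - 2  [with Temp=0, Load=-2]  = 0
Without intervention: Temp = Stress - 3Load + 5  [with Stress=4, Load=-2]  = 15; Creep = Temp - Load - 2  [with Temp=15, Load=-2]  = 15.
Change = 0 − 15 = -15.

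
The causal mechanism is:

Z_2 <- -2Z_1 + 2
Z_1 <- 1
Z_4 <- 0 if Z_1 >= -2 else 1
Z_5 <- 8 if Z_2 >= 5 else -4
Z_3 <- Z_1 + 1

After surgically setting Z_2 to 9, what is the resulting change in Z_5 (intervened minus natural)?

do(Z_2=9) replaces the equation Z_2 <- -2Z_1 + 2 with the constant Z_2 = 9.
Z_5 = 8 if Z_2 >= 5 else -4  [with Z_2=9]  = 8
Without intervention: Z_2 = -2Z_1 + 2  [with Z_1=1]  = 0; Z_5 = 8 if Z_2 >= 5 else -4  [with Z_2=0]  = -4.
Change = 8 − (-4) = 12.

12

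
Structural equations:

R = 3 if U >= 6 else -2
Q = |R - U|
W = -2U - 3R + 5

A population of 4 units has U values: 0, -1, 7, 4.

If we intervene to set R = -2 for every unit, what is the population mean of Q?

4.5

Every unit gets R=-2 under the intervention. Q values become 2, 1, 9, 6; E[Q|do(R=-2)] = 4.5.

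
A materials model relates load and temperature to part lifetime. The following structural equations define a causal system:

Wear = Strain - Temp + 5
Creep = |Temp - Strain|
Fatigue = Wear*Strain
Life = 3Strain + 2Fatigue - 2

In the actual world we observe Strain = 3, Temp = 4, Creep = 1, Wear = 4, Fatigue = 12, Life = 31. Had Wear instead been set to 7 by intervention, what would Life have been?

49

Under do(Wear=7), the mechanism Wear = Strain - Temp + 5 is discarded; Wear is fixed at 7.
Fatigue = Wear*Strain  [with Wear=7, Strain=3]  = 21
Life = 3Strain + 2Fatigue - 2  [with Strain=3, Fatigue=21]  = 49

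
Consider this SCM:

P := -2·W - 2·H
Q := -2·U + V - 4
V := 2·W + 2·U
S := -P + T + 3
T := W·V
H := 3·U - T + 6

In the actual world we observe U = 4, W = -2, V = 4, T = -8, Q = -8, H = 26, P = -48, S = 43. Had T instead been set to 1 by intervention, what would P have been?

-30

The intervention breaks the incoming arrows to T: T := W·V no longer applies, and T = 1.
H = 3·U - T + 6  [with U=4, T=1]  = 17
P = -2·W - 2·H  [with W=-2, H=17]  = -30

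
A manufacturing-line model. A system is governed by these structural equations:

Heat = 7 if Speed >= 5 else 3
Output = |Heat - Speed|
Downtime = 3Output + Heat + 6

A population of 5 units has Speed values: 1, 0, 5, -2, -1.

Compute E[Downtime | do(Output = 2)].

15.8

Under do(Output=2), Output's equation is replaced by Output=2 for every unit. Per-unit Downtime: 15, 15, 19, 15, 15. Mean = 15.8.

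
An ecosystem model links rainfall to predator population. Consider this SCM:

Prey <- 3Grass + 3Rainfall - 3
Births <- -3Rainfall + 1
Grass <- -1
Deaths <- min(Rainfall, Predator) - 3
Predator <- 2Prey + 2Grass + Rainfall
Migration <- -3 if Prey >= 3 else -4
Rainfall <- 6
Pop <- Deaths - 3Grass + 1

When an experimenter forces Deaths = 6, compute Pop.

10

Intervening sets Deaths = 6 and removes its equation (Deaths <- min(Rainfall, Predator) - 3).
Pop = Deaths - 3Grass + 1  [with Deaths=6, Grass=-1]  = 10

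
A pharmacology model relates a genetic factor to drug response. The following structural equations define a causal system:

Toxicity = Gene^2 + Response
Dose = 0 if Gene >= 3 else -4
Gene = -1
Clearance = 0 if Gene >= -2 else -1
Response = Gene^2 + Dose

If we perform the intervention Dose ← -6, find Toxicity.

Under do(Dose=-6), the mechanism Dose = 0 if Gene >= 3 else -4 is discarded; Dose is fixed at -6.
Response = Gene^2 + Dose  [with Gene=-1, Dose=-6]  = -5
Toxicity = Gene^2 + Response  [with Gene=-1, Response=-5]  = -4

-4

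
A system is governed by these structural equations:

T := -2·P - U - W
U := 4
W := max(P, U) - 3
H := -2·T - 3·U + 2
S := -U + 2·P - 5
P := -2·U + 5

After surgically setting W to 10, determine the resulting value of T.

The intervention breaks the incoming arrows to W: W := max(P, U) - 3 no longer applies, and W = 10.
P = -2·U + 5  [with U=4]  = -3
T = -2·P - U - W  [with P=-3, U=4, W=10]  = -8

-8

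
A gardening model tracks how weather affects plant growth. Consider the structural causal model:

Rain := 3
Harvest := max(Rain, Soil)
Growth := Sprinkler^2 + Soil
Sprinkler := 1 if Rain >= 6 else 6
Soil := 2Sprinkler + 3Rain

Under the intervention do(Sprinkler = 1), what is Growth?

12

Under do(Sprinkler=1), the mechanism Sprinkler := 1 if Rain >= 6 else 6 is discarded; Sprinkler is fixed at 1.
Soil = 2Sprinkler + 3Rain  [with Sprinkler=1, Rain=3]  = 11
Growth = Sprinkler^2 + Soil  [with Sprinkler=1, Soil=11]  = 12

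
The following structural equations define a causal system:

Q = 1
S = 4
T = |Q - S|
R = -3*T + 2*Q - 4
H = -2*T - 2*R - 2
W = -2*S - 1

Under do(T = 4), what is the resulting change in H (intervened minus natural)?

do(T=4) replaces the equation T = |Q - S| with the constant T = 4.
R = -3*T + 2*Q - 4  [with T=4, Q=1]  = -14
H = -2*T - 2*R - 2  [with T=4, R=-14]  = 18
Without intervention: T = |Q - S|  [with Q=1, S=4]  = 3; R = -3*T + 2*Q - 4  [with T=3, Q=1]  = -11; H = -2*T - 2*R - 2  [with T=3, R=-11]  = 14.
Change = 18 − 14 = 4.

4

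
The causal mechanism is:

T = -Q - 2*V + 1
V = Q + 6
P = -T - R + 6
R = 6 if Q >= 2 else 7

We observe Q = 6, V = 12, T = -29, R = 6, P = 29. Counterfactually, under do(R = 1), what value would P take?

Intervening sets R = 1 and removes its equation (R = 6 if Q >= 2 else 7).
V = Q + 6  [with Q=6]  = 12
T = -Q - 2*V + 1  [with Q=6, V=12]  = -29
P = -T - R + 6  [with T=-29, R=1]  = 34

34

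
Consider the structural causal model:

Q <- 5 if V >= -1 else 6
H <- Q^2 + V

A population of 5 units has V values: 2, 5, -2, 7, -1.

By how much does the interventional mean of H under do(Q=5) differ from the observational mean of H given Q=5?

The intervention sets Q=5 in all 5 units regardless of V. Recomputing H per unit gives 27, 30, 23, 32, 24; average 27.2.
Observing Q=5 restricts to units where Q's equation naturally yields 5: V ∈ {2, 5, 7, -1}. In that subpopulation H = 27, 30, 32, 24, mean 28.25.
Difference = 27.2 − 28.25 = -1.05.

-1.05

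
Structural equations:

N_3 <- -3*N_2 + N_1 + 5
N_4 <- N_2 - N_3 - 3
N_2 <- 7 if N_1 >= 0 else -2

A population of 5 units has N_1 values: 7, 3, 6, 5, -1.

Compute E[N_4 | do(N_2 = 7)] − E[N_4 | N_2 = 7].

Every unit gets N_2=7 under the intervention. N_4 values become 13, 17, 14, 15, 21; E[N_4|do(N_2=7)] = 16.
E[N_4|N_2=7] averages over only the 4 units with N_2=7 (N_1 = 7, 3, 6, 5): N_4 = 13, 17, 14, 15, mean 14.75.
Difference = 16 − 14.75 = 1.25.

1.25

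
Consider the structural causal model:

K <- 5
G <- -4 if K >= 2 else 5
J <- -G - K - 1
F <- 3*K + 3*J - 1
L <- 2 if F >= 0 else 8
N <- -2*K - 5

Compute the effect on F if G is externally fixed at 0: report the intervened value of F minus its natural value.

Under do(G=0), the mechanism G <- -4 if K >= 2 else 5 is discarded; G is fixed at 0.
J = -G - K - 1  [with G=0, K=5]  = -6
F = 3*K + 3*J - 1  [with K=5, J=-6]  = -4
Without intervention: G = -4 if K >= 2 else 5  [with K=5]  = -4; J = -G - K - 1  [with G=-4, K=5]  = -2; F = 3*K + 3*J - 1  [with K=5, J=-2]  = 8.
Change = -4 − 8 = -12.

-12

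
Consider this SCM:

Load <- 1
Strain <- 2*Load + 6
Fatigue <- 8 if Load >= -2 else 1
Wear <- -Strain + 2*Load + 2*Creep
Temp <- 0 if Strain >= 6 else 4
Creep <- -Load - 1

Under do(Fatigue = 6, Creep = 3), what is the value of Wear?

Setting Fatigue = 6, Creep = 3 by intervention discards those variables' equations.
Strain = 2*Load + 6  [with Load=1]  = 8
Wear = -Strain + 2*Load + 2*Creep  [with Strain=8, Load=1, Creep=3]  = 0

0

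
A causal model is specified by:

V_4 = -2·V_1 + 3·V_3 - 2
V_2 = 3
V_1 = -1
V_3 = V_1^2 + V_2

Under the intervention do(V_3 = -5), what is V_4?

-15

The intervention breaks the incoming arrows to V_3: V_3 = V_1^2 + V_2 no longer applies, and V_3 = -5.
V_4 = -2·V_1 + 3·V_3 - 2  [with V_1=-1, V_3=-5]  = -15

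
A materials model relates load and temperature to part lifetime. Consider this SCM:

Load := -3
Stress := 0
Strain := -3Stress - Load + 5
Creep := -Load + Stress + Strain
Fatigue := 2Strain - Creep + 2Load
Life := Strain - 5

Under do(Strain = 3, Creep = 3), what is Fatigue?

-3

Setting Strain = 3, Creep = 3 by intervention discards those variables' equations.
Fatigue = 2Strain - Creep + 2Load  [with Strain=3, Creep=3, Load=-3]  = -3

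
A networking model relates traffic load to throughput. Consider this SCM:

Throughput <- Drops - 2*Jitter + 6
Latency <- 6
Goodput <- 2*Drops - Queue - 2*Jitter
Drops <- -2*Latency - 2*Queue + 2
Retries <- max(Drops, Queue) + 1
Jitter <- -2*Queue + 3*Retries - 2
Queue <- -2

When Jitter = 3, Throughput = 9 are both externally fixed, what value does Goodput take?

-16

Under do(Jitter = 3, Throughput = 9), each intervened variable's structural equation is replaced by its fixed value.
Drops = -2*Latency - 2*Queue + 2  [with Latency=6, Queue=-2]  = -6
Goodput = 2*Drops - Queue - 2*Jitter  [with Drops=-6, Queue=-2, Jitter=3]  = -16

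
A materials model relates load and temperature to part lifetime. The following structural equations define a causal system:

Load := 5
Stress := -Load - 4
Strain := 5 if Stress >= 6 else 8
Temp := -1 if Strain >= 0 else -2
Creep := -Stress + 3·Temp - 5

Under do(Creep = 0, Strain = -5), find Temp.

Under do(Creep = 0, Strain = -5), each intervened variable's structural equation is replaced by its fixed value.
Temp = -1 if Strain >= 0 else -2  [with Strain=-5]  = -2

-2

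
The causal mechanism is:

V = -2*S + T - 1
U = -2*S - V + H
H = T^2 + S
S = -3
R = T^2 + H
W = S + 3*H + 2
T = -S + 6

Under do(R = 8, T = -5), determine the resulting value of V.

0

Under do(R = 8, T = -5), each intervened variable's structural equation is replaced by its fixed value.
V = -2*S + T - 1  [with S=-3, T=-5]  = 0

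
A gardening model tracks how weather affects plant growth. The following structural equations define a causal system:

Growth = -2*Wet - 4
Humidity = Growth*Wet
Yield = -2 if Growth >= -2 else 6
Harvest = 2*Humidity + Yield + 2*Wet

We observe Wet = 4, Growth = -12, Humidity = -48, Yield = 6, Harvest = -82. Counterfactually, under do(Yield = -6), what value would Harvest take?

-94

Intervening sets Yield = -6 and removes its equation (Yield = -2 if Growth >= -2 else 6).
Growth = -2*Wet - 4  [with Wet=4]  = -12
Humidity = Growth*Wet  [with Growth=-12, Wet=4]  = -48
Harvest = 2*Humidity + Yield + 2*Wet  [with Humidity=-48, Yield=-6, Wet=4]  = -94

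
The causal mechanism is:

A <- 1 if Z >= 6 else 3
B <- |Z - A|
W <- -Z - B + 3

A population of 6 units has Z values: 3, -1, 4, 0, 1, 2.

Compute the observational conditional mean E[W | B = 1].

-1

E[W|B=1] averages over only the 2 units with B=1 (Z = 4, 2): W = -2, 0, mean -1.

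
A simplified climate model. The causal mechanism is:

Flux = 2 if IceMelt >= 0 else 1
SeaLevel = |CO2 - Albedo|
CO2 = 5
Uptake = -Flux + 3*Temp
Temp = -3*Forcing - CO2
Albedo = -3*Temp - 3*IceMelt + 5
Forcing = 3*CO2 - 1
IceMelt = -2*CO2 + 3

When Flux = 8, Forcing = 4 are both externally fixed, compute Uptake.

-59

The joint intervention fixes Flux = 8, Forcing = 4, removing each variable's own equation.
Temp = -3*Forcing - CO2  [with Forcing=4, CO2=5]  = -17
Uptake = -Flux + 3*Temp  [with Flux=8, Temp=-17]  = -59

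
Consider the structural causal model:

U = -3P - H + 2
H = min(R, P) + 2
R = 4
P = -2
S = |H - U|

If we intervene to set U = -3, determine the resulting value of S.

Intervening sets U = -3 and removes its equation (U = -3P - H + 2).
H = min(R, P) + 2  [with R=4, P=-2]  = 0
S = |H - U|  [with H=0, U=-3]  = 3

3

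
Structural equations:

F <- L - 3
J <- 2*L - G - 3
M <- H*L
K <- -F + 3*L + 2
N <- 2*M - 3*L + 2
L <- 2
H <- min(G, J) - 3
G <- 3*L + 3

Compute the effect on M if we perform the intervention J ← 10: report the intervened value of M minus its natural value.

34

The intervention breaks the incoming arrows to J: J <- 2*L - G - 3 no longer applies, and J = 10.
G = 3*L + 3  [with L=2]  = 9
H = min(G, J) - 3  [with G=9, J=10]  = 6
M = H*L  [with H=6, L=2]  = 12
Without intervention: G = 3*L + 3  [with L=2]  = 9; J = 2*L - G - 3  [with L=2, G=9]  = -8; H = min(G, J) - 3  [with G=9, J=-8]  = -11; M = H*L  [with H=-11, L=2]  = -22.
Change = 12 − (-22) = 34.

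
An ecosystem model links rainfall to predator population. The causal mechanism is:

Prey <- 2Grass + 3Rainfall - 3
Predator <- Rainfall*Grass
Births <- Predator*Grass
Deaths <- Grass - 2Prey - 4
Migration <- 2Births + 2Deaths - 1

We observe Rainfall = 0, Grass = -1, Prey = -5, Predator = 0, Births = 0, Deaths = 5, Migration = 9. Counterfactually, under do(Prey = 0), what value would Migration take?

-11

The intervention breaks the incoming arrows to Prey: Prey <- 2Grass + 3Rainfall - 3 no longer applies, and Prey = 0.
Predator = Rainfall*Grass  [with Rainfall=0, Grass=-1]  = 0
Births = Predator*Grass  [with Predator=0, Grass=-1]  = 0
Deaths = Grass - 2Prey - 4  [with Grass=-1, Prey=0]  = -5
Migration = 2Births + 2Deaths - 1  [with Births=0, Deaths=-5]  = -11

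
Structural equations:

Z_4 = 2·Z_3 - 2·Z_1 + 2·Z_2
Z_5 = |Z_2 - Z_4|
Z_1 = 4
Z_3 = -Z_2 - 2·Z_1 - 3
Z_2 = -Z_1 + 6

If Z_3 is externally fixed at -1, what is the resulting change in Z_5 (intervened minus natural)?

-24

do(Z_3=-1) replaces the equation Z_3 = -Z_2 - 2·Z_1 - 3 with the constant Z_3 = -1.
Z_2 = -Z_1 + 6  [with Z_1=4]  = 2
Z_4 = 2·Z_3 - 2·Z_1 + 2·Z_2  [with Z_3=-1, Z_1=4, Z_2=2]  = -6
Z_5 = |Z_2 - Z_4|  [with Z_2=2, Z_4=-6]  = 8
Without intervention: Z_2 = -Z_1 + 6  [with Z_1=4]  = 2; Z_3 = -Z_2 - 2·Z_1 - 3  [with Z_2=2, Z_1=4]  = -13; Z_4 = 2·Z_3 - 2·Z_1 + 2·Z_2  [with Z_3=-13, Z_1=4, Z_2=2]  = -30; Z_5 = |Z_2 - Z_4|  [with Z_2=2, Z_4=-30]  = 32.
Change = 8 − 32 = -24.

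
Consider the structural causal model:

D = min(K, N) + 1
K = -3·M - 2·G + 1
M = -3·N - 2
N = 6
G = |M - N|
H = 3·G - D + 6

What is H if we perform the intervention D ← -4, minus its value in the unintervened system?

11

The intervention breaks the incoming arrows to D: D = min(K, N) + 1 no longer applies, and D = -4.
M = -3·N - 2  [with N=6]  = -20
G = |M - N|  [with M=-20, N=6]  = 26
H = 3·G - D + 6  [with G=26, D=-4]  = 88
Without intervention: M = -3·N - 2  [with N=6]  = -20; G = |M - N|  [with M=-20, N=6]  = 26; K = -3·M - 2·G + 1  [with M=-20, G=26]  = 9; D = min(K, N) + 1  [with K=9, N=6]  = 7; H = 3·G - D + 6  [with G=26, D=7]  = 77.
Change = 88 − 77 = 11.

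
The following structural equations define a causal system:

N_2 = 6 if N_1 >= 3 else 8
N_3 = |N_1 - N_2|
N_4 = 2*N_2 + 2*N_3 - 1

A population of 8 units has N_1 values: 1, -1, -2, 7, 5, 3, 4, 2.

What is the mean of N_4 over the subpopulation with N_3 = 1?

Conditioning on N_3=1 selects the 2 unit(s) with N_1 ∈ {7, 5}. Their N_4 values: 13, 13. Mean = 13.

13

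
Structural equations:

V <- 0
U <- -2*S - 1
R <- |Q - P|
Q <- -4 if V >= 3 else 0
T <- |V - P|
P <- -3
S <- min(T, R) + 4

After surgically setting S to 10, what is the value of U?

-21

Intervening sets S = 10 and removes its equation (S <- min(T, R) + 4).
U = -2*S - 1  [with S=10]  = -21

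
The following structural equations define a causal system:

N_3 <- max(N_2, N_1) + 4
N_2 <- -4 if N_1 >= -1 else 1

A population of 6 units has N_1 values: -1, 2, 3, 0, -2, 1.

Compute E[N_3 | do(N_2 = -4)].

Under do(N_2=-4), N_2's equation is replaced by N_2=-4 for every unit. Per-unit N_3: 3, 6, 7, 4, 2, 5. Mean = 4.5.

4.5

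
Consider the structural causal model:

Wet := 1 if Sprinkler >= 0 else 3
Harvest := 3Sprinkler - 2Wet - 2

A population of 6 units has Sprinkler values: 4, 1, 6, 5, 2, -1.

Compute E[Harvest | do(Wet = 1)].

do(Wet=1) breaks Wet's dependence on Sprinkler. With Wet=1 fixed, Harvest across the units is 8, -1, 14, 11, 2, -7, mean 4.5.

4.5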